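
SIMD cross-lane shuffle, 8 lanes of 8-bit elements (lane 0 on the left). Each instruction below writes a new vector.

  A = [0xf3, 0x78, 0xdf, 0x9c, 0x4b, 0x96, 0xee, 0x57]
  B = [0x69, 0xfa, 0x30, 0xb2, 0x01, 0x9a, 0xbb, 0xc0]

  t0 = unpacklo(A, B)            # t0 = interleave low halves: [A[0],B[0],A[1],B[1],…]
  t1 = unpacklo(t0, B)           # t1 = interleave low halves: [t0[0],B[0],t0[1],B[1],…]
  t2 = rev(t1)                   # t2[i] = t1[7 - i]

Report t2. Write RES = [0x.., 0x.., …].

  t0: f3 69 78 fa df 30 9c b2
  t1: f3 69 69 fa 78 30 fa b2
  t2: b2 fa 30 78 fa 69 69 f3

RES = [0xb2, 0xfa, 0x30, 0x78, 0xfa, 0x69, 0x69, 0xf3]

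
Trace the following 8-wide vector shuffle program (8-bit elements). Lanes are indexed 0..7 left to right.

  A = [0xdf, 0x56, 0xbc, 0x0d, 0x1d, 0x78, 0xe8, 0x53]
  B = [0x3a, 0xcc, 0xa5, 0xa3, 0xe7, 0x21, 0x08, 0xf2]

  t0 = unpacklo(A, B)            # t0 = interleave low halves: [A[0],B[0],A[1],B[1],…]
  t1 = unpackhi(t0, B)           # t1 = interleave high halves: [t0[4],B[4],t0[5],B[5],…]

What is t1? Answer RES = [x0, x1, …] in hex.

t0 = [0xdf, 0x3a, 0x56, 0xcc, 0xbc, 0xa5, 0x0d, 0xa3]
t1 = [0xbc, 0xe7, 0xa5, 0x21, 0x0d, 0x08, 0xa3, 0xf2]

RES = [0xbc, 0xe7, 0xa5, 0x21, 0x0d, 0x08, 0xa3, 0xf2]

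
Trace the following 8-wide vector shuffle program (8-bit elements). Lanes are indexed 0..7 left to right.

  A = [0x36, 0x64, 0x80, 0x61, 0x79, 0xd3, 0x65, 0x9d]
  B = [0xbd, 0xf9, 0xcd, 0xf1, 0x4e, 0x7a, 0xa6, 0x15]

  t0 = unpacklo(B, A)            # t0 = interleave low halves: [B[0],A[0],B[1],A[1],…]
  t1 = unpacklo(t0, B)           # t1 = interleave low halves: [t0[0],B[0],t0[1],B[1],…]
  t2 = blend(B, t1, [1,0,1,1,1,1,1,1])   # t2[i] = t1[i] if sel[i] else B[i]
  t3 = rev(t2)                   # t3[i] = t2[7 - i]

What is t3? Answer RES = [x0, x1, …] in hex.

RES = [ 0xf1  0x64  0xcd  0xf9  0xf9  0x36  0xf9  0xbd ]

→ t0 |bd|36|f9|64|cd|80|f1|61|
→ t1 |bd|bd|36|f9|f9|cd|64|f1|
→ t2 |bd|f9|36|f9|f9|cd|64|f1|
→ t3 |f1|64|cd|f9|f9|36|f9|bd|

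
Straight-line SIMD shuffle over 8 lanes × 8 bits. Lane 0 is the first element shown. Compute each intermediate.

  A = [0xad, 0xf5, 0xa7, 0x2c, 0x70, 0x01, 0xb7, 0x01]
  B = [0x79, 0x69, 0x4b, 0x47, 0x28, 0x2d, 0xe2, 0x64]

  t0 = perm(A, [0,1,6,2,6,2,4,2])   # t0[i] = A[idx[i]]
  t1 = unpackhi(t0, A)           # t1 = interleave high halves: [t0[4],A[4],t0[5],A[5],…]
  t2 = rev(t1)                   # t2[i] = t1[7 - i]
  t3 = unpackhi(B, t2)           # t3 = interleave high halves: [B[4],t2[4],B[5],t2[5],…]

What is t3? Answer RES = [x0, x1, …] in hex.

RES = [ 0x28  0x01  0x2d  0xa7  0xe2  0x70  0x64  0xb7 ]

  t0: ad f5 b7 a7 b7 a7 70 a7
  t1: b7 70 a7 01 70 b7 a7 01
  t2: 01 a7 b7 70 01 a7 70 b7
  t3: 28 01 2d a7 e2 70 64 b7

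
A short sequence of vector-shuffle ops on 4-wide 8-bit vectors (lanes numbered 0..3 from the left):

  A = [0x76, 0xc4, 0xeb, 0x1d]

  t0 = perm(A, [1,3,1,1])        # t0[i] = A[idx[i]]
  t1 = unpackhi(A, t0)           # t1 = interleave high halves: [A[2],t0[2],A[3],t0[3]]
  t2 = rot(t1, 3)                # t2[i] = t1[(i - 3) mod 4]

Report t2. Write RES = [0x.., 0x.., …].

→ t0 |c4|1d|c4|c4|
→ t1 |eb|c4|1d|c4|
→ t2 |c4|1d|c4|eb|

RES = [0xc4, 0x1d, 0xc4, 0xeb]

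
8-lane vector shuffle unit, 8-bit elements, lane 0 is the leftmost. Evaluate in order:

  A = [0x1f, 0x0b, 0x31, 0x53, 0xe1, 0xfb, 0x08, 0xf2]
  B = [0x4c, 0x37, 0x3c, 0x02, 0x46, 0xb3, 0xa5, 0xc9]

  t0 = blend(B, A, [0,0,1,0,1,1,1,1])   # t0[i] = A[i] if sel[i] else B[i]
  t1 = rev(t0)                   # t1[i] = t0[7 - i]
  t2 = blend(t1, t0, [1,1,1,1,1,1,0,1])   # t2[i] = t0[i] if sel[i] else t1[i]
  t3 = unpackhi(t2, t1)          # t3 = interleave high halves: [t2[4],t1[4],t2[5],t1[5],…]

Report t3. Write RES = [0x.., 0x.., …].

→ t0 |4c|37|31|02|e1|fb|08|f2|
→ t1 |f2|08|fb|e1|02|31|37|4c|
→ t2 |4c|37|31|02|e1|fb|37|f2|
→ t3 |e1|02|fb|31|37|37|f2|4c|

RES = [ 0xe1  0x02  0xfb  0x31  0x37  0x37  0xf2  0x4c ]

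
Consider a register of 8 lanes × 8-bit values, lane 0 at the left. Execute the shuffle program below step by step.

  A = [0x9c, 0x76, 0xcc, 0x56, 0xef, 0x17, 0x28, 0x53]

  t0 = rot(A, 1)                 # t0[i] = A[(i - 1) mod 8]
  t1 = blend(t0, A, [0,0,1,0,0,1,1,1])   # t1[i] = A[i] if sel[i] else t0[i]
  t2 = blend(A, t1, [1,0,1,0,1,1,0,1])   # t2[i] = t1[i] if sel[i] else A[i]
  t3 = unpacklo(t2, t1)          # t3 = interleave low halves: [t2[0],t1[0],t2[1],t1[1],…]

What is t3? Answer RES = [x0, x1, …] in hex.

RES = [0x53, 0x53, 0x76, 0x9c, 0xcc, 0xcc, 0x56, 0xcc]

t0 = [0x53, 0x9c, 0x76, 0xcc, 0x56, 0xef, 0x17, 0x28]
t1 = [0x53, 0x9c, 0xcc, 0xcc, 0x56, 0x17, 0x28, 0x53]
t2 = [0x53, 0x76, 0xcc, 0x56, 0x56, 0x17, 0x28, 0x53]
t3 = [0x53, 0x53, 0x76, 0x9c, 0xcc, 0xcc, 0x56, 0xcc]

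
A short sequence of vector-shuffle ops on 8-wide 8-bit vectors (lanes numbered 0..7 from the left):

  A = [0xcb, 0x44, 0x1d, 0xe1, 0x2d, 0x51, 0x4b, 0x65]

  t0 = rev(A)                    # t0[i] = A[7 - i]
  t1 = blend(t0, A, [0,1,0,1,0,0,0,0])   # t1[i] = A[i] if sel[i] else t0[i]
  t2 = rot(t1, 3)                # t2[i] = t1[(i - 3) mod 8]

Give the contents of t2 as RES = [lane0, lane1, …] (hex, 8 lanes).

t0 = [0x65, 0x4b, 0x51, 0x2d, 0xe1, 0x1d, 0x44, 0xcb]
t1 = [0x65, 0x44, 0x51, 0xe1, 0xe1, 0x1d, 0x44, 0xcb]
t2 = [0x1d, 0x44, 0xcb, 0x65, 0x44, 0x51, 0xe1, 0xe1]

RES = [0x1d, 0x44, 0xcb, 0x65, 0x44, 0x51, 0xe1, 0xe1]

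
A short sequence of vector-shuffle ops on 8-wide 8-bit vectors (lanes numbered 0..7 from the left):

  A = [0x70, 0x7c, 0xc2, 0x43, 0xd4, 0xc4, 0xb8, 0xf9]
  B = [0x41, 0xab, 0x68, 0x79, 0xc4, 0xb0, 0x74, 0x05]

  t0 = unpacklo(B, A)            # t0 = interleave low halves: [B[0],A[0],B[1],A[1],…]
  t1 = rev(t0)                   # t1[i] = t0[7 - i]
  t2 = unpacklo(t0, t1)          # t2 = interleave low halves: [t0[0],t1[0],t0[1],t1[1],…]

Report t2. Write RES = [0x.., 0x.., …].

t0 = [0x41, 0x70, 0xab, 0x7c, 0x68, 0xc2, 0x79, 0x43]
t1 = [0x43, 0x79, 0xc2, 0x68, 0x7c, 0xab, 0x70, 0x41]
t2 = [0x41, 0x43, 0x70, 0x79, 0xab, 0xc2, 0x7c, 0x68]

RES = [ 0x41  0x43  0x70  0x79  0xab  0xc2  0x7c  0x68 ]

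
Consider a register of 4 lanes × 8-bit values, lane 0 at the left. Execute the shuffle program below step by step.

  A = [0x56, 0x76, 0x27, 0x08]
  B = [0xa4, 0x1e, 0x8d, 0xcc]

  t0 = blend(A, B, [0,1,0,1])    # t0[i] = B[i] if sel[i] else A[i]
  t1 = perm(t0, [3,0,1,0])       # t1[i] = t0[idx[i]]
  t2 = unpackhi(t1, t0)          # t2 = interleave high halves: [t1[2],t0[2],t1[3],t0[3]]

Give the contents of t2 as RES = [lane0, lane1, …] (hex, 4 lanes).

RES = [0x1e, 0x27, 0x56, 0xcc]

→ t0 |56|1e|27|cc|
→ t1 |cc|56|1e|56|
→ t2 |1e|27|56|cc|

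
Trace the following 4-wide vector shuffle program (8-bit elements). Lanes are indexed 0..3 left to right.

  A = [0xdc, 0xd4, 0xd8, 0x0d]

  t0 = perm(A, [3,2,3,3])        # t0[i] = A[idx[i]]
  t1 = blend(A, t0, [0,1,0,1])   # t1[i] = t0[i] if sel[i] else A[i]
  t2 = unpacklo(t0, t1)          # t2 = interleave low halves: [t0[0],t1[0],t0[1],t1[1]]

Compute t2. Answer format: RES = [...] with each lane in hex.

RES = [0x0d, 0xdc, 0xd8, 0xd8]

  t0: 0d d8 0d 0d
  t1: dc d8 d8 0d
  t2: 0d dc d8 d8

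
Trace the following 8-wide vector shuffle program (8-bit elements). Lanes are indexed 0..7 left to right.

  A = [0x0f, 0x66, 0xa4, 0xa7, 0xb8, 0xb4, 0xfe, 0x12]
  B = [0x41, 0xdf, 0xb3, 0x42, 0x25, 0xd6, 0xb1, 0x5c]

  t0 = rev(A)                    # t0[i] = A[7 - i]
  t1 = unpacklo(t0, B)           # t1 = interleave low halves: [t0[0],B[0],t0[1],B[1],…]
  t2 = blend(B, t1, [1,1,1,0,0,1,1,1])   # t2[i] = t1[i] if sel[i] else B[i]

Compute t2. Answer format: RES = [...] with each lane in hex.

RES = [0x12, 0x41, 0xfe, 0x42, 0x25, 0xb3, 0xb8, 0x42]

  t0: 12 fe b4 b8 a7 a4 66 0f
  t1: 12 41 fe df b4 b3 b8 42
  t2: 12 41 fe 42 25 b3 b8 42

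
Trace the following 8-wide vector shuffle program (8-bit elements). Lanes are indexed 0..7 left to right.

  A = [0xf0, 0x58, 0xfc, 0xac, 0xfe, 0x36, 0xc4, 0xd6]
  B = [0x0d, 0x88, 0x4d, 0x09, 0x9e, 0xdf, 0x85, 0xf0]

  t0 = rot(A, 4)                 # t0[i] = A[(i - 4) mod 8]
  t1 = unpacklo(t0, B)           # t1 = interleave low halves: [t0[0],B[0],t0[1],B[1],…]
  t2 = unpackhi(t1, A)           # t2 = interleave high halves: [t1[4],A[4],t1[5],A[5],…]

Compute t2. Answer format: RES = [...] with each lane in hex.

→ t0 |fe|36|c4|d6|f0|58|fc|ac|
→ t1 |fe|0d|36|88|c4|4d|d6|09|
→ t2 |c4|fe|4d|36|d6|c4|09|d6|

RES = [ 0xc4  0xfe  0x4d  0x36  0xd6  0xc4  0x09  0xd6 ]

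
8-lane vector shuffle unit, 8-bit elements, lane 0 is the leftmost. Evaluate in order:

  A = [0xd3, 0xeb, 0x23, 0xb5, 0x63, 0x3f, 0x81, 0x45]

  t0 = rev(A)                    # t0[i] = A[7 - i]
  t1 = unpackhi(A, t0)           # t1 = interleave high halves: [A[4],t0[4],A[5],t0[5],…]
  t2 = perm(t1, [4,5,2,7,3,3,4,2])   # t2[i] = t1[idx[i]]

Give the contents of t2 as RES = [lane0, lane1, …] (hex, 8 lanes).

RES = [0x81, 0xeb, 0x3f, 0xd3, 0x23, 0x23, 0x81, 0x3f]

  t0: 45 81 3f 63 b5 23 eb d3
  t1: 63 b5 3f 23 81 eb 45 d3
  t2: 81 eb 3f d3 23 23 81 3f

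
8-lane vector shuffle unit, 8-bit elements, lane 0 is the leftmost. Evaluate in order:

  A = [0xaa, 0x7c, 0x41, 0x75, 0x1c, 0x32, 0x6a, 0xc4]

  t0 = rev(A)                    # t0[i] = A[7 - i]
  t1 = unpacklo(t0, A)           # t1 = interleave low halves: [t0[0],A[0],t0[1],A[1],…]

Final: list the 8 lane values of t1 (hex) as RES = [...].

RES = [ 0xc4  0xaa  0x6a  0x7c  0x32  0x41  0x1c  0x75 ]

t0 = [0xc4, 0x6a, 0x32, 0x1c, 0x75, 0x41, 0x7c, 0xaa]
t1 = [0xc4, 0xaa, 0x6a, 0x7c, 0x32, 0x41, 0x1c, 0x75]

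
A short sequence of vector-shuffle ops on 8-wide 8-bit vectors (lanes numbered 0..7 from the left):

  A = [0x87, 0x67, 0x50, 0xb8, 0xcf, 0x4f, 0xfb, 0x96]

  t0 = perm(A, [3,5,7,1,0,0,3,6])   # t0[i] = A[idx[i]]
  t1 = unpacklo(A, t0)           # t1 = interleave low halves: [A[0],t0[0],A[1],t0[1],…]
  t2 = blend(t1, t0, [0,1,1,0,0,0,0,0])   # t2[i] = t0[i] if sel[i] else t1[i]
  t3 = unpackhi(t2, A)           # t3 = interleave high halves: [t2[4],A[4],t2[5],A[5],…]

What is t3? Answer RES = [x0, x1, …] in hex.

RES = [0x50, 0xcf, 0x96, 0x4f, 0xb8, 0xfb, 0x67, 0x96]

t0 = [0xb8, 0x4f, 0x96, 0x67, 0x87, 0x87, 0xb8, 0xfb]
t1 = [0x87, 0xb8, 0x67, 0x4f, 0x50, 0x96, 0xb8, 0x67]
t2 = [0x87, 0x4f, 0x96, 0x4f, 0x50, 0x96, 0xb8, 0x67]
t3 = [0x50, 0xcf, 0x96, 0x4f, 0xb8, 0xfb, 0x67, 0x96]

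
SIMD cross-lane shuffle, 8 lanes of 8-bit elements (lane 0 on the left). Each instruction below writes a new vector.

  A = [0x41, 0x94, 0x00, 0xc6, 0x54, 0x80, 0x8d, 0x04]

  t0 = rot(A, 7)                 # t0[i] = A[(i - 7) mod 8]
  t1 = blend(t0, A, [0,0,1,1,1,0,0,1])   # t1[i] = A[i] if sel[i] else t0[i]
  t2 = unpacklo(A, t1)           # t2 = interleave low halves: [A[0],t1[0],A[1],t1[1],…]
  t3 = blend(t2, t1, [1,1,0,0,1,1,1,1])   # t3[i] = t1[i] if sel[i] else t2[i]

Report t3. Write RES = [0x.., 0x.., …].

RES = [ 0x94  0x00  0x94  0x00  0x54  0x8d  0x04  0x04 ]

→ t0 |94|00|c6|54|80|8d|04|41|
→ t1 |94|00|00|c6|54|8d|04|04|
→ t2 |41|94|94|00|00|00|c6|c6|
→ t3 |94|00|94|00|54|8d|04|04|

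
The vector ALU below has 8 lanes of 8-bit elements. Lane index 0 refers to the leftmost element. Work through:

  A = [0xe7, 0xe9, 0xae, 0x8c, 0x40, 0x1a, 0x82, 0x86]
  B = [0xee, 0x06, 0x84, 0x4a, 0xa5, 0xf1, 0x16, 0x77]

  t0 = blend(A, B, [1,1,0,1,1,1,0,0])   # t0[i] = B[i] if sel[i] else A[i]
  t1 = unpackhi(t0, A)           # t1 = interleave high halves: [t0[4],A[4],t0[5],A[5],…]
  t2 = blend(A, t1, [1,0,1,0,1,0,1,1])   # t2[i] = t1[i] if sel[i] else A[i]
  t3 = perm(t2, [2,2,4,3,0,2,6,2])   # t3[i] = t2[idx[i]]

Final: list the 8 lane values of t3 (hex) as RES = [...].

RES = [ 0xf1  0xf1  0x82  0x8c  0xa5  0xf1  0x86  0xf1 ]

  t0: ee 06 ae 4a a5 f1 82 86
  t1: a5 40 f1 1a 82 82 86 86
  t2: a5 e9 f1 8c 82 1a 86 86
  t3: f1 f1 82 8c a5 f1 86 f1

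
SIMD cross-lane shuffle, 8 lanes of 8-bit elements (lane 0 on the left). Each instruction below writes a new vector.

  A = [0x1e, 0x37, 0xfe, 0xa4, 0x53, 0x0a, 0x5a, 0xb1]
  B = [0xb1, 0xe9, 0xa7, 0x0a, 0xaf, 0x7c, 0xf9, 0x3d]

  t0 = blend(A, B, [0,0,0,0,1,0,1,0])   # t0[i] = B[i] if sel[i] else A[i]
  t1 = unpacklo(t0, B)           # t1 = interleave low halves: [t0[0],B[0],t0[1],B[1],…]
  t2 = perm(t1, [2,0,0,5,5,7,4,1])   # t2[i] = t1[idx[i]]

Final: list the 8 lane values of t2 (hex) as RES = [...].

t0 = [0x1e, 0x37, 0xfe, 0xa4, 0xaf, 0x0a, 0xf9, 0xb1]
t1 = [0x1e, 0xb1, 0x37, 0xe9, 0xfe, 0xa7, 0xa4, 0x0a]
t2 = [0x37, 0x1e, 0x1e, 0xa7, 0xa7, 0x0a, 0xfe, 0xb1]

RES = [0x37, 0x1e, 0x1e, 0xa7, 0xa7, 0x0a, 0xfe, 0xb1]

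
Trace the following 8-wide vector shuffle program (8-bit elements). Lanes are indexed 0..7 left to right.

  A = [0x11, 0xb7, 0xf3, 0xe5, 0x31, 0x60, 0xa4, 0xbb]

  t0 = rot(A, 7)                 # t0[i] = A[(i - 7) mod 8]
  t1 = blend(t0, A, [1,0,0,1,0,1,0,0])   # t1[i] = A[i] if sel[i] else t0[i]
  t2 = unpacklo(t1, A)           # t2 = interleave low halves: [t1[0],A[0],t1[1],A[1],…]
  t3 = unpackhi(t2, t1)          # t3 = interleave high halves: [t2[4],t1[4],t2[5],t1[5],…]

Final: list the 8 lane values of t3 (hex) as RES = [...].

RES = [0xe5, 0x60, 0xf3, 0x60, 0xe5, 0xbb, 0xe5, 0x11]

  t0: b7 f3 e5 31 60 a4 bb 11
  t1: 11 f3 e5 e5 60 60 bb 11
  t2: 11 11 f3 b7 e5 f3 e5 e5
  t3: e5 60 f3 60 e5 bb e5 11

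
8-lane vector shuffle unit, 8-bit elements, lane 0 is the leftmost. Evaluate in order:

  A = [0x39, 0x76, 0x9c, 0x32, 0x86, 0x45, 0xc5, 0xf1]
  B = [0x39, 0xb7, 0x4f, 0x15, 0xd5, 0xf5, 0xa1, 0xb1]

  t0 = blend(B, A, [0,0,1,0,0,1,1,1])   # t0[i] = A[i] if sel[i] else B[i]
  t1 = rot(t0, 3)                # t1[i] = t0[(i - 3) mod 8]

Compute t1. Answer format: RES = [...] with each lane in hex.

RES = [ 0x45  0xc5  0xf1  0x39  0xb7  0x9c  0x15  0xd5 ]

  t0: 39 b7 9c 15 d5 45 c5 f1
  t1: 45 c5 f1 39 b7 9c 15 d5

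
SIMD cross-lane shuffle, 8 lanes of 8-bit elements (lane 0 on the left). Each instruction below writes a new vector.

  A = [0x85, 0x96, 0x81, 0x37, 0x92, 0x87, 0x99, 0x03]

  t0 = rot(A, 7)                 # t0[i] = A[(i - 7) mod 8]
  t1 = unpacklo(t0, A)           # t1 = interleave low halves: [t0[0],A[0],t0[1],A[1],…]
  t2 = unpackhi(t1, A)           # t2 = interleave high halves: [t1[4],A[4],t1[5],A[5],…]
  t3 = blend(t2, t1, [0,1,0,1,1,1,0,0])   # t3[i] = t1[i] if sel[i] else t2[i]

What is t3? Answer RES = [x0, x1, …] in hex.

t0 = [0x96, 0x81, 0x37, 0x92, 0x87, 0x99, 0x03, 0x85]
t1 = [0x96, 0x85, 0x81, 0x96, 0x37, 0x81, 0x92, 0x37]
t2 = [0x37, 0x92, 0x81, 0x87, 0x92, 0x99, 0x37, 0x03]
t3 = [0x37, 0x85, 0x81, 0x96, 0x37, 0x81, 0x37, 0x03]

RES = [ 0x37  0x85  0x81  0x96  0x37  0x81  0x37  0x03 ]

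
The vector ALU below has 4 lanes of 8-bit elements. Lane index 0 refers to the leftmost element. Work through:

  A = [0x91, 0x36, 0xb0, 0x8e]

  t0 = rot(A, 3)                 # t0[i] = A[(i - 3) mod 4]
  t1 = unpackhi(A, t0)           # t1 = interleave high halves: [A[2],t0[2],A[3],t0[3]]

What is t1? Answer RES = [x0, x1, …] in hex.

t0 = [0x36, 0xb0, 0x8e, 0x91]
t1 = [0xb0, 0x8e, 0x8e, 0x91]

RES = [ 0xb0  0x8e  0x8e  0x91 ]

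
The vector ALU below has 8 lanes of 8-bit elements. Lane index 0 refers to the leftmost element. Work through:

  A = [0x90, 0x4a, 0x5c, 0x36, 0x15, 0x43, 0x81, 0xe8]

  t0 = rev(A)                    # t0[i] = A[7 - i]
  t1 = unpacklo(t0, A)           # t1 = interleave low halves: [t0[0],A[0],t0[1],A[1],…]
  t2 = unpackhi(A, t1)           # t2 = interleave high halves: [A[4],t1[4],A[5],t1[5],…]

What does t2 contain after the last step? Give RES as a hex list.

RES = [ 0x15  0x43  0x43  0x5c  0x81  0x15  0xe8  0x36 ]

→ t0 |e8|81|43|15|36|5c|4a|90|
→ t1 |e8|90|81|4a|43|5c|15|36|
→ t2 |15|43|43|5c|81|15|e8|36|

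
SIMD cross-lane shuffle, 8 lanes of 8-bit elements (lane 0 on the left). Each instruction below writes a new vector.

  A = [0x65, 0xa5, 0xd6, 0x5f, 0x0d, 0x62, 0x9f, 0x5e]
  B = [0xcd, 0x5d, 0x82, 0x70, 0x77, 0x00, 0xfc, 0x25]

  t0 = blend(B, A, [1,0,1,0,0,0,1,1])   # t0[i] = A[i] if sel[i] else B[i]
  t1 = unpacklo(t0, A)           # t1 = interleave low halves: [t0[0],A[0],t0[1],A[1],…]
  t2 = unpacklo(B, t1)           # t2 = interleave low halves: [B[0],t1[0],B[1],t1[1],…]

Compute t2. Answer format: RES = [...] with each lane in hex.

  t0: 65 5d d6 70 77 00 9f 5e
  t1: 65 65 5d a5 d6 d6 70 5f
  t2: cd 65 5d 65 82 5d 70 a5

RES = [0xcd, 0x65, 0x5d, 0x65, 0x82, 0x5d, 0x70, 0xa5]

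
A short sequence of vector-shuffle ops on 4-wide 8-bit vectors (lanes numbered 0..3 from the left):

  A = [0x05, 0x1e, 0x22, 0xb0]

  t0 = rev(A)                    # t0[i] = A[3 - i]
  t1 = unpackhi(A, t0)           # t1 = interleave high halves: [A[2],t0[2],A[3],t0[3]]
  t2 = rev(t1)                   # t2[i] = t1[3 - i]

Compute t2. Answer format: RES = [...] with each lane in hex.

RES = [ 0x05  0xb0  0x1e  0x22 ]

t0 = [0xb0, 0x22, 0x1e, 0x05]
t1 = [0x22, 0x1e, 0xb0, 0x05]
t2 = [0x05, 0xb0, 0x1e, 0x22]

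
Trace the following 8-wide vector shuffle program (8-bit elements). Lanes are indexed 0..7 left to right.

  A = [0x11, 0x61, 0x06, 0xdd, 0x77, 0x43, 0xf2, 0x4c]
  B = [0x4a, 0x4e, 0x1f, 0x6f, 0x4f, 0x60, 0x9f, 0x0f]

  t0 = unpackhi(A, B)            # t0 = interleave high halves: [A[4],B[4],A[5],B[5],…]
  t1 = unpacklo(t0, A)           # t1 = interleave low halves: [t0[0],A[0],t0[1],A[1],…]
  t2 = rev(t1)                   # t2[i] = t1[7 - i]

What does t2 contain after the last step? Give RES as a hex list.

t0 = [0x77, 0x4f, 0x43, 0x60, 0xf2, 0x9f, 0x4c, 0x0f]
t1 = [0x77, 0x11, 0x4f, 0x61, 0x43, 0x06, 0x60, 0xdd]
t2 = [0xdd, 0x60, 0x06, 0x43, 0x61, 0x4f, 0x11, 0x77]

RES = [0xdd, 0x60, 0x06, 0x43, 0x61, 0x4f, 0x11, 0x77]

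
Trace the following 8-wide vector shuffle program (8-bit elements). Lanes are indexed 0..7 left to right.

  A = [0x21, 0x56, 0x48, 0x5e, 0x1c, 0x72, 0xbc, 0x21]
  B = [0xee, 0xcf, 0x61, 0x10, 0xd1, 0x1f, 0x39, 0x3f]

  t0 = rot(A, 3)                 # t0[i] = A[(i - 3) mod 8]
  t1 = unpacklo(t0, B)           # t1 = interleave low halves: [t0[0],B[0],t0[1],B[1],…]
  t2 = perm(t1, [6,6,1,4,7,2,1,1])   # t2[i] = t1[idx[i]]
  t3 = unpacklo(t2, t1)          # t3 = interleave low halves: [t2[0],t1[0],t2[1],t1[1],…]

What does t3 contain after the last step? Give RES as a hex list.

RES = [0x21, 0x72, 0x21, 0xee, 0xee, 0xbc, 0x21, 0xcf]

  t0: 72 bc 21 21 56 48 5e 1c
  t1: 72 ee bc cf 21 61 21 10
  t2: 21 21 ee 21 10 bc ee ee
  t3: 21 72 21 ee ee bc 21 cf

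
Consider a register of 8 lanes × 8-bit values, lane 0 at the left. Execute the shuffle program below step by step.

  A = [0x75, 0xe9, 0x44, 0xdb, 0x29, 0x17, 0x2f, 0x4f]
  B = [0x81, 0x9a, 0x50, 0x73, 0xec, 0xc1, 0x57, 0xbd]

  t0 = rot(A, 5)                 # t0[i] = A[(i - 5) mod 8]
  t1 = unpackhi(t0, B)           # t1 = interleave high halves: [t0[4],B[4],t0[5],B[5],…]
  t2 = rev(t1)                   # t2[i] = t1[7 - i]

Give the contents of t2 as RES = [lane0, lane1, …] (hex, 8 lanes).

RES = [0xbd, 0x44, 0x57, 0xe9, 0xc1, 0x75, 0xec, 0x4f]

  t0: db 29 17 2f 4f 75 e9 44
  t1: 4f ec 75 c1 e9 57 44 bd
  t2: bd 44 57 e9 c1 75 ec 4f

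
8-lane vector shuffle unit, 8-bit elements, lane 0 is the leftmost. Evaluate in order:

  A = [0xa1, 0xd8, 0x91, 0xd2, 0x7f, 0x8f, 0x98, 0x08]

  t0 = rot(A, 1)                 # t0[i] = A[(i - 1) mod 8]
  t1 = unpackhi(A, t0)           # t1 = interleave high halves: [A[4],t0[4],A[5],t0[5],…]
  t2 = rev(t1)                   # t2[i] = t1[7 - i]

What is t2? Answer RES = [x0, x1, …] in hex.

RES = [ 0x98  0x08  0x8f  0x98  0x7f  0x8f  0xd2  0x7f ]

  t0: 08 a1 d8 91 d2 7f 8f 98
  t1: 7f d2 8f 7f 98 8f 08 98
  t2: 98 08 8f 98 7f 8f d2 7f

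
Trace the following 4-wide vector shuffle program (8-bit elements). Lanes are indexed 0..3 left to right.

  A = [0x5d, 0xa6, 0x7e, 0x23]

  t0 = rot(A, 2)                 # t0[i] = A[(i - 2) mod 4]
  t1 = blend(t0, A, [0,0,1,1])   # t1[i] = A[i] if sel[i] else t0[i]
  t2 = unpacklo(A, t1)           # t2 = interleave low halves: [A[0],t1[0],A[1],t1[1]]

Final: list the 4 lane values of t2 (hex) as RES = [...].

  t0: 7e 23 5d a6
  t1: 7e 23 7e 23
  t2: 5d 7e a6 23

RES = [0x5d, 0x7e, 0xa6, 0x23]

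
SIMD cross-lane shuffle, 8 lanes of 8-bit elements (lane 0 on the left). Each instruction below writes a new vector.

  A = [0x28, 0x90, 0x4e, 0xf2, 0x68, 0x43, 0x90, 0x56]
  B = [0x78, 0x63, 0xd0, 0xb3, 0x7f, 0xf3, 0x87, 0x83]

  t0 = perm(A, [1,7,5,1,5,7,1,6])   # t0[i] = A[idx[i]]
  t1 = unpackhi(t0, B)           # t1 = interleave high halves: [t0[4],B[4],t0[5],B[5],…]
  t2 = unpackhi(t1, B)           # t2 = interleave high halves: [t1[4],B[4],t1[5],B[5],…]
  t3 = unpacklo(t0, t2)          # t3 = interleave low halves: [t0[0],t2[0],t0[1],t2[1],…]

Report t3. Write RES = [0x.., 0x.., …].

RES = [ 0x90  0x90  0x56  0x7f  0x43  0x87  0x90  0xf3 ]

→ t0 |90|56|43|90|43|56|90|90|
→ t1 |43|7f|56|f3|90|87|90|83|
→ t2 |90|7f|87|f3|90|87|83|83|
→ t3 |90|90|56|7f|43|87|90|f3|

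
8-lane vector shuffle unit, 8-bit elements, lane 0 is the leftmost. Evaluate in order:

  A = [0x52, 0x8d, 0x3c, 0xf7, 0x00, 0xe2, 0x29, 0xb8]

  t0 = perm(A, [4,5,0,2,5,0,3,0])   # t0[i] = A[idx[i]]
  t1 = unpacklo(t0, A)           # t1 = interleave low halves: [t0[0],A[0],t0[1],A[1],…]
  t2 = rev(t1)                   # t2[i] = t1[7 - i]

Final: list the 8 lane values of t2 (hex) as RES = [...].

RES = [0xf7, 0x3c, 0x3c, 0x52, 0x8d, 0xe2, 0x52, 0x00]

  t0: 00 e2 52 3c e2 52 f7 52
  t1: 00 52 e2 8d 52 3c 3c f7
  t2: f7 3c 3c 52 8d e2 52 00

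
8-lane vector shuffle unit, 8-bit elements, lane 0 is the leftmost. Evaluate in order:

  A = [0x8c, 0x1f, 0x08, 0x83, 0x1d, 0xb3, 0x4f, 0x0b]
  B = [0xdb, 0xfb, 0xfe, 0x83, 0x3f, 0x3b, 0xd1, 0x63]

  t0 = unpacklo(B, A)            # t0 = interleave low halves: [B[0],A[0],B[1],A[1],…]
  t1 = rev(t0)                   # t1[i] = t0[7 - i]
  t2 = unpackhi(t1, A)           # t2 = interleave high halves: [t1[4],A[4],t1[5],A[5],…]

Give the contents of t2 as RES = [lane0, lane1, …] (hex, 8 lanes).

RES = [0x1f, 0x1d, 0xfb, 0xb3, 0x8c, 0x4f, 0xdb, 0x0b]

  t0: db 8c fb 1f fe 08 83 83
  t1: 83 83 08 fe 1f fb 8c db
  t2: 1f 1d fb b3 8c 4f db 0b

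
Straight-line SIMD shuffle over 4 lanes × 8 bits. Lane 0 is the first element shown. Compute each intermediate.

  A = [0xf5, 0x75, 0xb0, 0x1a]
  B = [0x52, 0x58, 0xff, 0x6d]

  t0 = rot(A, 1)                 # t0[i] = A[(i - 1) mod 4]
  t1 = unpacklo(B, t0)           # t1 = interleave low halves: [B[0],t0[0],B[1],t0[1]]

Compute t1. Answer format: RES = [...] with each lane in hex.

RES = [ 0x52  0x1a  0x58  0xf5 ]

→ t0 |1a|f5|75|b0|
→ t1 |52|1a|58|f5|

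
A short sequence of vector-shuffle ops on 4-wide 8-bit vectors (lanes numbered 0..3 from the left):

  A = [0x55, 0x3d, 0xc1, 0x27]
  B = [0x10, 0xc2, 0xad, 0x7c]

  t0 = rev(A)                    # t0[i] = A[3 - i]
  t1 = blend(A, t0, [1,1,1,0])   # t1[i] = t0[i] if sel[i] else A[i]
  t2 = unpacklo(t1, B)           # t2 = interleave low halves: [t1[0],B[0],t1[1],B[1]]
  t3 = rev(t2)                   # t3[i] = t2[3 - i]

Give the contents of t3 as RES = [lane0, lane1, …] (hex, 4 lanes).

  t0: 27 c1 3d 55
  t1: 27 c1 3d 27
  t2: 27 10 c1 c2
  t3: c2 c1 10 27

RES = [ 0xc2  0xc1  0x10  0x27 ]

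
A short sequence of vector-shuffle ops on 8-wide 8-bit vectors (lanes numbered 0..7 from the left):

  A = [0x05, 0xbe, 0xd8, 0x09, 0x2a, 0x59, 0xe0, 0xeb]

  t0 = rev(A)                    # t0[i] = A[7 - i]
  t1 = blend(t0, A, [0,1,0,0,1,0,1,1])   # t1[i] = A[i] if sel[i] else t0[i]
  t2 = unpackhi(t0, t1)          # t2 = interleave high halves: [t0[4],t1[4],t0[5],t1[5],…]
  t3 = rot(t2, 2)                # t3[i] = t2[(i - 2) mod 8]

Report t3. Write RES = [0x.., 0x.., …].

→ t0 |eb|e0|59|2a|09|d8|be|05|
→ t1 |eb|be|59|2a|2a|d8|e0|eb|
→ t2 |09|2a|d8|d8|be|e0|05|eb|
→ t3 |05|eb|09|2a|d8|d8|be|e0|

RES = [ 0x05  0xeb  0x09  0x2a  0xd8  0xd8  0xbe  0xe0 ]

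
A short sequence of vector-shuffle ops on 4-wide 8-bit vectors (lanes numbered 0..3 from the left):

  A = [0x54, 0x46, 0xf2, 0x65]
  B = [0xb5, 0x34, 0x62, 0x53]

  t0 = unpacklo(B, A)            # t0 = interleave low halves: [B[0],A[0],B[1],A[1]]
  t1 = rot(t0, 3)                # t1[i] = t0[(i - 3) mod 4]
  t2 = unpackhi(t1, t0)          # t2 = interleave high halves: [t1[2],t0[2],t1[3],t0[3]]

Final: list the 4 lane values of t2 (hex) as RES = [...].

RES = [ 0x46  0x34  0xb5  0x46 ]

t0 = [0xb5, 0x54, 0x34, 0x46]
t1 = [0x54, 0x34, 0x46, 0xb5]
t2 = [0x46, 0x34, 0xb5, 0x46]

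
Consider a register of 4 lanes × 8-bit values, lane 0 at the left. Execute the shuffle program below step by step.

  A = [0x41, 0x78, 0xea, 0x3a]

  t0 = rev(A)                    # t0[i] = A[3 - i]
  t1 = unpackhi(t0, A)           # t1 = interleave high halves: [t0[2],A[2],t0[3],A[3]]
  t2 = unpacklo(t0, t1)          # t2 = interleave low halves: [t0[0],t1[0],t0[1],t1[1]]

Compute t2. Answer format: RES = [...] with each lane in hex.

t0 = [0x3a, 0xea, 0x78, 0x41]
t1 = [0x78, 0xea, 0x41, 0x3a]
t2 = [0x3a, 0x78, 0xea, 0xea]

RES = [ 0x3a  0x78  0xea  0xea ]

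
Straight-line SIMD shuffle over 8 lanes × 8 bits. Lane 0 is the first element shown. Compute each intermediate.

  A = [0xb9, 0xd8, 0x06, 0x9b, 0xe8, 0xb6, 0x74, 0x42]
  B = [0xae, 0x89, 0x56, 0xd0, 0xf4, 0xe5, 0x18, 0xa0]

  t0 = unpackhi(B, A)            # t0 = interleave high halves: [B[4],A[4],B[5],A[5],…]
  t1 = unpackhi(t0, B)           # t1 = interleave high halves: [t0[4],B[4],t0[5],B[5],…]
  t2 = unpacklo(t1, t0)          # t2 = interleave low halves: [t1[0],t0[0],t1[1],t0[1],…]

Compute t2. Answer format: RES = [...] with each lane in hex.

RES = [0x18, 0xf4, 0xf4, 0xe8, 0x74, 0xe5, 0xe5, 0xb6]

t0 = [0xf4, 0xe8, 0xe5, 0xb6, 0x18, 0x74, 0xa0, 0x42]
t1 = [0x18, 0xf4, 0x74, 0xe5, 0xa0, 0x18, 0x42, 0xa0]
t2 = [0x18, 0xf4, 0xf4, 0xe8, 0x74, 0xe5, 0xe5, 0xb6]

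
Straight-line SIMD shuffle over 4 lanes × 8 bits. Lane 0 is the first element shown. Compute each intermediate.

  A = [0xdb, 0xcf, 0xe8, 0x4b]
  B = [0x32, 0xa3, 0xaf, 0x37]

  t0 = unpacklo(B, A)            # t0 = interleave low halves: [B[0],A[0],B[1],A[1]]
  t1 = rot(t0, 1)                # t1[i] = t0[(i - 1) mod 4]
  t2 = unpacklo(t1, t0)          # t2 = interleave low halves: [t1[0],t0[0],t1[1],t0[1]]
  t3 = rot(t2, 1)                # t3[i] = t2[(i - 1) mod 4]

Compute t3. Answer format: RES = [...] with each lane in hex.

  t0: 32 db a3 cf
  t1: cf 32 db a3
  t2: cf 32 32 db
  t3: db cf 32 32

RES = [ 0xdb  0xcf  0x32  0x32 ]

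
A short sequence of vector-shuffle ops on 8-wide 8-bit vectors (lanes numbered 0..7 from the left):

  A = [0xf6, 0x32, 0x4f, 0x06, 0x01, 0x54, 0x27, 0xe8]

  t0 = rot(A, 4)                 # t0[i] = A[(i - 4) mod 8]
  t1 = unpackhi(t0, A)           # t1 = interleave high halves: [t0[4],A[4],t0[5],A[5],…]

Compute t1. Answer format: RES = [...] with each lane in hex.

t0 = [0x01, 0x54, 0x27, 0xe8, 0xf6, 0x32, 0x4f, 0x06]
t1 = [0xf6, 0x01, 0x32, 0x54, 0x4f, 0x27, 0x06, 0xe8]

RES = [ 0xf6  0x01  0x32  0x54  0x4f  0x27  0x06  0xe8 ]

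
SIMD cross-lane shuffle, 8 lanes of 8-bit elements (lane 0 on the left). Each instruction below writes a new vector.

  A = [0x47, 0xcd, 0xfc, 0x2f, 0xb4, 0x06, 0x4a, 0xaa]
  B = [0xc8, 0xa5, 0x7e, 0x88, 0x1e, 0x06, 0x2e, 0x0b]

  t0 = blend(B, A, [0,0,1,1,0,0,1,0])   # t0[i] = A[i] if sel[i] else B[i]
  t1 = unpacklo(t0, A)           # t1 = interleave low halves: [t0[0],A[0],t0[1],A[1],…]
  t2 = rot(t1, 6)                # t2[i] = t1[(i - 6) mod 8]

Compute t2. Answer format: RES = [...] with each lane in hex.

RES = [ 0xa5  0xcd  0xfc  0xfc  0x2f  0x2f  0xc8  0x47 ]

t0 = [0xc8, 0xa5, 0xfc, 0x2f, 0x1e, 0x06, 0x4a, 0x0b]
t1 = [0xc8, 0x47, 0xa5, 0xcd, 0xfc, 0xfc, 0x2f, 0x2f]
t2 = [0xa5, 0xcd, 0xfc, 0xfc, 0x2f, 0x2f, 0xc8, 0x47]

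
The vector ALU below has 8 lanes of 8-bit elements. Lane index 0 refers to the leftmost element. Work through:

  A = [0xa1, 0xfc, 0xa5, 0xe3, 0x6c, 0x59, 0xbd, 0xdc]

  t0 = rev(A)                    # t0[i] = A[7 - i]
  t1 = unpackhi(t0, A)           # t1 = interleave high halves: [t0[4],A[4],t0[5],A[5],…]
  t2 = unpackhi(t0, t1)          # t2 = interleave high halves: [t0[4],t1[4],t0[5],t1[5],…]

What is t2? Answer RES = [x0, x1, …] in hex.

RES = [0xe3, 0xfc, 0xa5, 0xbd, 0xfc, 0xa1, 0xa1, 0xdc]

  t0: dc bd 59 6c e3 a5 fc a1
  t1: e3 6c a5 59 fc bd a1 dc
  t2: e3 fc a5 bd fc a1 a1 dc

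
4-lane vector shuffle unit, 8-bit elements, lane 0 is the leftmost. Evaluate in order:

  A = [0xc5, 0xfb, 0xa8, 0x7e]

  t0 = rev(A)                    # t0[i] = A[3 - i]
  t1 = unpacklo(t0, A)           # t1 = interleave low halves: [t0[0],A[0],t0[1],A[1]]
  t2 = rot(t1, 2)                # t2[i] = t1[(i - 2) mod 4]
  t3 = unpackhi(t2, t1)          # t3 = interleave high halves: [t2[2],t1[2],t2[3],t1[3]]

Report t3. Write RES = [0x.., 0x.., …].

  t0: 7e a8 fb c5
  t1: 7e c5 a8 fb
  t2: a8 fb 7e c5
  t3: 7e a8 c5 fb

RES = [ 0x7e  0xa8  0xc5  0xfb ]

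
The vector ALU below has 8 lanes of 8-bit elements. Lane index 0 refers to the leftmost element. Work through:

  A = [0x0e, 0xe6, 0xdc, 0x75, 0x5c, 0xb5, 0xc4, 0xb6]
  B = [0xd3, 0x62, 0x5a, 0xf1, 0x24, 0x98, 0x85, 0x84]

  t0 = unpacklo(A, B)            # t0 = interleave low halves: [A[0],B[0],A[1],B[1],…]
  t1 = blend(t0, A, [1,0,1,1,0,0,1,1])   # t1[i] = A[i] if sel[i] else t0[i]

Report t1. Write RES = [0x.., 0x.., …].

  t0: 0e d3 e6 62 dc 5a 75 f1
  t1: 0e d3 dc 75 dc 5a c4 b6

RES = [0x0e, 0xd3, 0xdc, 0x75, 0xdc, 0x5a, 0xc4, 0xb6]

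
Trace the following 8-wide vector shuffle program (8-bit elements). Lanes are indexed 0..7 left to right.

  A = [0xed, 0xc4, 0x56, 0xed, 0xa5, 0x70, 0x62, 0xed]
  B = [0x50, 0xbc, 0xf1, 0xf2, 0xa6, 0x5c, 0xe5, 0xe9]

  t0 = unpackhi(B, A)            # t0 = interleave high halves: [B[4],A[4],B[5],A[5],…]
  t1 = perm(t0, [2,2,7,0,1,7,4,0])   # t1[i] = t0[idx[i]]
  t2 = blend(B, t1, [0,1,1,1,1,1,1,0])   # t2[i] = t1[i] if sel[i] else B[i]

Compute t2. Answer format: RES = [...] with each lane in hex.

t0 = [0xa6, 0xa5, 0x5c, 0x70, 0xe5, 0x62, 0xe9, 0xed]
t1 = [0x5c, 0x5c, 0xed, 0xa6, 0xa5, 0xed, 0xe5, 0xa6]
t2 = [0x50, 0x5c, 0xed, 0xa6, 0xa5, 0xed, 0xe5, 0xe9]

RES = [ 0x50  0x5c  0xed  0xa6  0xa5  0xed  0xe5  0xe9 ]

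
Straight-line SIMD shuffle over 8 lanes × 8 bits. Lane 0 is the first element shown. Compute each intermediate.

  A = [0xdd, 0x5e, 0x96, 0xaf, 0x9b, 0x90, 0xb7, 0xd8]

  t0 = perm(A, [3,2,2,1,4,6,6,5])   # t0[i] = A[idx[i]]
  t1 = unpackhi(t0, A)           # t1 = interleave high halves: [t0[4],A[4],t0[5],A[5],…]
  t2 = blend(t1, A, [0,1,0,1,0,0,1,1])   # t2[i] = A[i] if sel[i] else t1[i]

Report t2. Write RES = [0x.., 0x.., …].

t0 = [0xaf, 0x96, 0x96, 0x5e, 0x9b, 0xb7, 0xb7, 0x90]
t1 = [0x9b, 0x9b, 0xb7, 0x90, 0xb7, 0xb7, 0x90, 0xd8]
t2 = [0x9b, 0x5e, 0xb7, 0xaf, 0xb7, 0xb7, 0xb7, 0xd8]

RES = [0x9b, 0x5e, 0xb7, 0xaf, 0xb7, 0xb7, 0xb7, 0xd8]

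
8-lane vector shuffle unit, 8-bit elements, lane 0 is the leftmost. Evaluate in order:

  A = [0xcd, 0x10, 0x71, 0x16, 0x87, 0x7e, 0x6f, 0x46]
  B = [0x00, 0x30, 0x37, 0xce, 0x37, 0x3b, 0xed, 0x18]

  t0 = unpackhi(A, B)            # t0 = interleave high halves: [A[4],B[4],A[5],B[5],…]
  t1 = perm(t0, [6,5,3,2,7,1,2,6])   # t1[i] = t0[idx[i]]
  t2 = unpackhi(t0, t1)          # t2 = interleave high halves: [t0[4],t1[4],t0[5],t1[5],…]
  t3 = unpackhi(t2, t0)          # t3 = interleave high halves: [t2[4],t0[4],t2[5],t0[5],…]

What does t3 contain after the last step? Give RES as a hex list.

RES = [ 0x46  0x6f  0x7e  0xed  0x18  0x46  0x46  0x18 ]

t0 = [0x87, 0x37, 0x7e, 0x3b, 0x6f, 0xed, 0x46, 0x18]
t1 = [0x46, 0xed, 0x3b, 0x7e, 0x18, 0x37, 0x7e, 0x46]
t2 = [0x6f, 0x18, 0xed, 0x37, 0x46, 0x7e, 0x18, 0x46]
t3 = [0x46, 0x6f, 0x7e, 0xed, 0x18, 0x46, 0x46, 0x18]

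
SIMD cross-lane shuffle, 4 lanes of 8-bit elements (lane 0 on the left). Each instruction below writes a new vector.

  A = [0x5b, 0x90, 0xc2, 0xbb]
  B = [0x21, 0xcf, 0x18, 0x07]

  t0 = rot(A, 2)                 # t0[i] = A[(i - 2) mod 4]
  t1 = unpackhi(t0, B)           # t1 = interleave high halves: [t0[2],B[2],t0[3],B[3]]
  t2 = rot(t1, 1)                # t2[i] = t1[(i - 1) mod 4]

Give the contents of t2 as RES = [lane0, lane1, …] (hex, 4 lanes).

t0 = [0xc2, 0xbb, 0x5b, 0x90]
t1 = [0x5b, 0x18, 0x90, 0x07]
t2 = [0x07, 0x5b, 0x18, 0x90]

RES = [0x07, 0x5b, 0x18, 0x90]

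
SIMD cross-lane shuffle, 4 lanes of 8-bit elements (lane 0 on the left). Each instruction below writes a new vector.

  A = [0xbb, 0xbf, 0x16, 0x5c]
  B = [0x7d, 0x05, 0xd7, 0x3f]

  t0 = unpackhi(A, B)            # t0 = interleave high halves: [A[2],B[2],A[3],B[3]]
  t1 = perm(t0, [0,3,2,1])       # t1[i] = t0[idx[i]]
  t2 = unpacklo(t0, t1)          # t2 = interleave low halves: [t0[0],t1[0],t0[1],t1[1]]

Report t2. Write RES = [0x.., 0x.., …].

  t0: 16 d7 5c 3f
  t1: 16 3f 5c d7
  t2: 16 16 d7 3f

RES = [ 0x16  0x16  0xd7  0x3f ]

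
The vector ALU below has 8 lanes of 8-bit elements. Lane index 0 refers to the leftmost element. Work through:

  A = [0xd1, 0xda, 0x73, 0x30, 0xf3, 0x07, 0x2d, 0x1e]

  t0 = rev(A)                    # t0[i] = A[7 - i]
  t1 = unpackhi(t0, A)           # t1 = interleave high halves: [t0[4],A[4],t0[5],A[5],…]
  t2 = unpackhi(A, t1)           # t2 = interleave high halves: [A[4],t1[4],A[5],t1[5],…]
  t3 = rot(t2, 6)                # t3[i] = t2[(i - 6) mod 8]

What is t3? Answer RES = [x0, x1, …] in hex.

RES = [0x07, 0x2d, 0x2d, 0xd1, 0x1e, 0x1e, 0xf3, 0xda]

  t0: 1e 2d 07 f3 30 73 da d1
  t1: 30 f3 73 07 da 2d d1 1e
  t2: f3 da 07 2d 2d d1 1e 1e
  t3: 07 2d 2d d1 1e 1e f3 da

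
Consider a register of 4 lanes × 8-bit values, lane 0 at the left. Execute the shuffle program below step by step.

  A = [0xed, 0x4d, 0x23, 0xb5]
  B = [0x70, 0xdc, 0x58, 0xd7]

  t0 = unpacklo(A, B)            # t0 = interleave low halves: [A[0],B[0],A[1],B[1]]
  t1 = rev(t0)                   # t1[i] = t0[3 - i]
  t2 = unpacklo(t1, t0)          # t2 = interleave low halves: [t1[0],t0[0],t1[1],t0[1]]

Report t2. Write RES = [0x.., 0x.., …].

t0 = [0xed, 0x70, 0x4d, 0xdc]
t1 = [0xdc, 0x4d, 0x70, 0xed]
t2 = [0xdc, 0xed, 0x4d, 0x70]

RES = [ 0xdc  0xed  0x4d  0x70 ]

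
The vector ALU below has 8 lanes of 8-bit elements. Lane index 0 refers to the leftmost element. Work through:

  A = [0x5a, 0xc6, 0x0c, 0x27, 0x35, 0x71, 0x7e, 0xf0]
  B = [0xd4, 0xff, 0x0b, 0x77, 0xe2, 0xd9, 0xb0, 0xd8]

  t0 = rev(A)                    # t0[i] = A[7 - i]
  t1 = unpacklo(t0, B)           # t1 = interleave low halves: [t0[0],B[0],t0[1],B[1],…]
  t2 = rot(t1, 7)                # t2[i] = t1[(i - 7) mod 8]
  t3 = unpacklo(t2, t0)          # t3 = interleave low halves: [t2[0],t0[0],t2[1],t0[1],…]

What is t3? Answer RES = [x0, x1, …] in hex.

RES = [ 0xd4  0xf0  0x7e  0x7e  0xff  0x71  0x71  0x35 ]

  t0: f0 7e 71 35 27 0c c6 5a
  t1: f0 d4 7e ff 71 0b 35 77
  t2: d4 7e ff 71 0b 35 77 f0
  t3: d4 f0 7e 7e ff 71 71 35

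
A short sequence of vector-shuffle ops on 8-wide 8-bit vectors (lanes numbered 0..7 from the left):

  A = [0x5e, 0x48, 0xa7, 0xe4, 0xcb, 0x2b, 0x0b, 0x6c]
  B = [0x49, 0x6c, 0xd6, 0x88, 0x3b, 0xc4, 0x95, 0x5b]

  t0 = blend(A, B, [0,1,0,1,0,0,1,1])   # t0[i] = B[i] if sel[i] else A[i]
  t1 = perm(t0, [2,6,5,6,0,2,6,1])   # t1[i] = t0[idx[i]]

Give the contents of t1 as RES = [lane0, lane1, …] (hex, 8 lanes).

→ t0 |5e|6c|a7|88|cb|2b|95|5b|
→ t1 |a7|95|2b|95|5e|a7|95|6c|

RES = [ 0xa7  0x95  0x2b  0x95  0x5e  0xa7  0x95  0x6c ]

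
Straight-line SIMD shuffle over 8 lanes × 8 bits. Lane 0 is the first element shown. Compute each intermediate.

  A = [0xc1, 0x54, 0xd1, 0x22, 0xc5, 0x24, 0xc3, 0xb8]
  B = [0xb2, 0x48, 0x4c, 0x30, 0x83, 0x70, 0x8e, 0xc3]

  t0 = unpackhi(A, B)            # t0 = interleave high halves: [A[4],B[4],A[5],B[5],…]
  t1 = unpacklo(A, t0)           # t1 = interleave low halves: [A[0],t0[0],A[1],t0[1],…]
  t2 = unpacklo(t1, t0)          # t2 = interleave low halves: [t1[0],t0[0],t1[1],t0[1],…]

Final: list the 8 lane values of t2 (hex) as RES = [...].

→ t0 |c5|83|24|70|c3|8e|b8|c3|
→ t1 |c1|c5|54|83|d1|24|22|70|
→ t2 |c1|c5|c5|83|54|24|83|70|

RES = [0xc1, 0xc5, 0xc5, 0x83, 0x54, 0x24, 0x83, 0x70]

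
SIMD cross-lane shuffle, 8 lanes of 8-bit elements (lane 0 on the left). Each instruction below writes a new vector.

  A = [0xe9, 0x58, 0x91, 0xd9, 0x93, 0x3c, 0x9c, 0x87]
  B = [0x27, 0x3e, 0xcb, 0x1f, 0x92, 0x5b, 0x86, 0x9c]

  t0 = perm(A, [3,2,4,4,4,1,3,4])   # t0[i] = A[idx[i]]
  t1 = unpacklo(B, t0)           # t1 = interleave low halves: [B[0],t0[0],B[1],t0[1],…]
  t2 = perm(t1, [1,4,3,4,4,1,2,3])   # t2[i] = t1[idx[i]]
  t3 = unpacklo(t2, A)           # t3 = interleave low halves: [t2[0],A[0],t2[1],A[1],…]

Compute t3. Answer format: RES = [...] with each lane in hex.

  t0: d9 91 93 93 93 58 d9 93
  t1: 27 d9 3e 91 cb 93 1f 93
  t2: d9 cb 91 cb cb d9 3e 91
  t3: d9 e9 cb 58 91 91 cb d9

RES = [ 0xd9  0xe9  0xcb  0x58  0x91  0x91  0xcb  0xd9 ]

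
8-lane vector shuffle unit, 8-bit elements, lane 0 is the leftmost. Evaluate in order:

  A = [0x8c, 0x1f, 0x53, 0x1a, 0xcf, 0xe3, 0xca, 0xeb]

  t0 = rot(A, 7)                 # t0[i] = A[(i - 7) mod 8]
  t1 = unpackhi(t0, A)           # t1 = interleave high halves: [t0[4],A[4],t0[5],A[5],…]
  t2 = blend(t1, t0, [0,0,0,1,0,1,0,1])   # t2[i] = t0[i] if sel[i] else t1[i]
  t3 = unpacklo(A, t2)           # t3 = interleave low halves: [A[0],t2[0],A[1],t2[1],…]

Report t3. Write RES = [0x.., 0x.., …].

→ t0 |1f|53|1a|cf|e3|ca|eb|8c|
→ t1 |e3|cf|ca|e3|eb|ca|8c|eb|
→ t2 |e3|cf|ca|cf|eb|ca|8c|8c|
→ t3 |8c|e3|1f|cf|53|ca|1a|cf|

RES = [ 0x8c  0xe3  0x1f  0xcf  0x53  0xca  0x1a  0xcf ]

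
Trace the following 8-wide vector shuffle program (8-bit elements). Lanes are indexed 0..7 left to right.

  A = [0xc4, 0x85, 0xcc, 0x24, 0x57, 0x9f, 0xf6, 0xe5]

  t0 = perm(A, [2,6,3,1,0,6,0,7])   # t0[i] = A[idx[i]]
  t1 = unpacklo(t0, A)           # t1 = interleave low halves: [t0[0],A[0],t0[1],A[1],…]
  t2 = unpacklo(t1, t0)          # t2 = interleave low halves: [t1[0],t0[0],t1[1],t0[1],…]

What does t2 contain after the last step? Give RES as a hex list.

RES = [ 0xcc  0xcc  0xc4  0xf6  0xf6  0x24  0x85  0x85 ]

t0 = [0xcc, 0xf6, 0x24, 0x85, 0xc4, 0xf6, 0xc4, 0xe5]
t1 = [0xcc, 0xc4, 0xf6, 0x85, 0x24, 0xcc, 0x85, 0x24]
t2 = [0xcc, 0xcc, 0xc4, 0xf6, 0xf6, 0x24, 0x85, 0x85]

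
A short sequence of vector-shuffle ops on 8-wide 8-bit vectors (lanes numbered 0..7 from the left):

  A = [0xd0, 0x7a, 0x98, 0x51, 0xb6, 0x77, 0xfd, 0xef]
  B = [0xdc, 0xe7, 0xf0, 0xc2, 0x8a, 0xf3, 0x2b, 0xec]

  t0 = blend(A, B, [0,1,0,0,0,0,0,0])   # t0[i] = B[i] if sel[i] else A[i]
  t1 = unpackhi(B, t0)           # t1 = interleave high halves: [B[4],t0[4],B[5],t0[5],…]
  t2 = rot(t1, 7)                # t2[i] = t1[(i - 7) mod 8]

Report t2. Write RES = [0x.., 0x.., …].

→ t0 |d0|e7|98|51|b6|77|fd|ef|
→ t1 |8a|b6|f3|77|2b|fd|ec|ef|
→ t2 |b6|f3|77|2b|fd|ec|ef|8a|

RES = [ 0xb6  0xf3  0x77  0x2b  0xfd  0xec  0xef  0x8a ]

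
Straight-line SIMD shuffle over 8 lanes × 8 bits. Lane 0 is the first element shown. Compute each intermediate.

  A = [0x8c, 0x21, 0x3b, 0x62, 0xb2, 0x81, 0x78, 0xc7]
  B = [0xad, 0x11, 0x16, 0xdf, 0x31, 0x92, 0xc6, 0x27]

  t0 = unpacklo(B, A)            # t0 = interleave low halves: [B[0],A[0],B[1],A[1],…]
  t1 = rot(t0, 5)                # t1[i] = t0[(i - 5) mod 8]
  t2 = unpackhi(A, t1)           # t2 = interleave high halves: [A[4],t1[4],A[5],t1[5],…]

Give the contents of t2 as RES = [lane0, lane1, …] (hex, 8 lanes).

  t0: ad 8c 11 21 16 3b df 62
  t1: 21 16 3b df 62 ad 8c 11
  t2: b2 62 81 ad 78 8c c7 11

RES = [0xb2, 0x62, 0x81, 0xad, 0x78, 0x8c, 0xc7, 0x11]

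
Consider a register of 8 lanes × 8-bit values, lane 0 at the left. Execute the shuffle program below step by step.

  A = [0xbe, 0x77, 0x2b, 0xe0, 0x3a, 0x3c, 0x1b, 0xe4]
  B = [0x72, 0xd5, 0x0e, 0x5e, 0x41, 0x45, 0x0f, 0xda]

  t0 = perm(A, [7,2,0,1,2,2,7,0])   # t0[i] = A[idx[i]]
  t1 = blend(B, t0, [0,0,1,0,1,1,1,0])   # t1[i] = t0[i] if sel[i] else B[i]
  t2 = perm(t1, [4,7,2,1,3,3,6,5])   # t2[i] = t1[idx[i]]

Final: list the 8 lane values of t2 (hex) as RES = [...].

  t0: e4 2b be 77 2b 2b e4 be
  t1: 72 d5 be 5e 2b 2b e4 da
  t2: 2b da be d5 5e 5e e4 2b

RES = [0x2b, 0xda, 0xbe, 0xd5, 0x5e, 0x5e, 0xe4, 0x2b]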